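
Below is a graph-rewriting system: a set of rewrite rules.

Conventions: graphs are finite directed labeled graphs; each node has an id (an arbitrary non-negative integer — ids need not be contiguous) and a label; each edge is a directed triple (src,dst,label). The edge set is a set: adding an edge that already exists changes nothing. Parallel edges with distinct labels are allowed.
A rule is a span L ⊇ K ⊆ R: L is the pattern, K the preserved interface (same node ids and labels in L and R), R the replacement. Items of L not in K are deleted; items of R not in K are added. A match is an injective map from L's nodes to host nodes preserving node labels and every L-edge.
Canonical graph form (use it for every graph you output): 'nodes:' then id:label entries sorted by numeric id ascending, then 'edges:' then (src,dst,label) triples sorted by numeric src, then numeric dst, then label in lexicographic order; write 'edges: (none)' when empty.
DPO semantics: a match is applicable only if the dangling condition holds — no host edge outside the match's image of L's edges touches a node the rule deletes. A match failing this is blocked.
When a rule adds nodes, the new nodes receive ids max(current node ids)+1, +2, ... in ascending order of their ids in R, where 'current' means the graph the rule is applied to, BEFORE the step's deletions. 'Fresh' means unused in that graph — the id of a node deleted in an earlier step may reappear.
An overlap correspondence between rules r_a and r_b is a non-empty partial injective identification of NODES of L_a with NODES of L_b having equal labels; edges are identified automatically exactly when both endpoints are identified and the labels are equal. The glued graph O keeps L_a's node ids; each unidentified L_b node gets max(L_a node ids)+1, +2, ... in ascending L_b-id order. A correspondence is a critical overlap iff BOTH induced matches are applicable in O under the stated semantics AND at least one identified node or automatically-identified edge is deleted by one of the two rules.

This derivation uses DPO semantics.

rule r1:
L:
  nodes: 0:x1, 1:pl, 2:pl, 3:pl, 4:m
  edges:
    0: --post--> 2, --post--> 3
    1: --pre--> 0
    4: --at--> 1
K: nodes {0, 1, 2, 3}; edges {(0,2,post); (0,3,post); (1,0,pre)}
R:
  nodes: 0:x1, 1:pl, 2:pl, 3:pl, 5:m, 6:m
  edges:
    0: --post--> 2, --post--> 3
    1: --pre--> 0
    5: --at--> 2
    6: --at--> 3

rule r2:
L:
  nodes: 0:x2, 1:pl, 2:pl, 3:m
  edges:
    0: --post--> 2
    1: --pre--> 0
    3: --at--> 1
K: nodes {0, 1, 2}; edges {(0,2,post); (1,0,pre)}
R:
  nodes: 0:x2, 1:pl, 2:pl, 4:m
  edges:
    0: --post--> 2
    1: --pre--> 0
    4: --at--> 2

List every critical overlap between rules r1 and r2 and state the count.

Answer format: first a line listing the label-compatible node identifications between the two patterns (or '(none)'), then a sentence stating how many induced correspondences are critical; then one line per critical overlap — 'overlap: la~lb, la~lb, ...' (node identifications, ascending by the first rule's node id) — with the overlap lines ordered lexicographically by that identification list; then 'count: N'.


label-compatible node identifications between L(r1) and L(r2): 1~1, 1~2, 2~1, 2~2, 3~1, 3~2, 4~3
3 of the induced correspondences are critical overlaps of r1 and r2.
overlap: 1~1, 2~2, 4~3
overlap: 1~1, 3~2, 4~3
overlap: 1~1, 4~3
count: 3


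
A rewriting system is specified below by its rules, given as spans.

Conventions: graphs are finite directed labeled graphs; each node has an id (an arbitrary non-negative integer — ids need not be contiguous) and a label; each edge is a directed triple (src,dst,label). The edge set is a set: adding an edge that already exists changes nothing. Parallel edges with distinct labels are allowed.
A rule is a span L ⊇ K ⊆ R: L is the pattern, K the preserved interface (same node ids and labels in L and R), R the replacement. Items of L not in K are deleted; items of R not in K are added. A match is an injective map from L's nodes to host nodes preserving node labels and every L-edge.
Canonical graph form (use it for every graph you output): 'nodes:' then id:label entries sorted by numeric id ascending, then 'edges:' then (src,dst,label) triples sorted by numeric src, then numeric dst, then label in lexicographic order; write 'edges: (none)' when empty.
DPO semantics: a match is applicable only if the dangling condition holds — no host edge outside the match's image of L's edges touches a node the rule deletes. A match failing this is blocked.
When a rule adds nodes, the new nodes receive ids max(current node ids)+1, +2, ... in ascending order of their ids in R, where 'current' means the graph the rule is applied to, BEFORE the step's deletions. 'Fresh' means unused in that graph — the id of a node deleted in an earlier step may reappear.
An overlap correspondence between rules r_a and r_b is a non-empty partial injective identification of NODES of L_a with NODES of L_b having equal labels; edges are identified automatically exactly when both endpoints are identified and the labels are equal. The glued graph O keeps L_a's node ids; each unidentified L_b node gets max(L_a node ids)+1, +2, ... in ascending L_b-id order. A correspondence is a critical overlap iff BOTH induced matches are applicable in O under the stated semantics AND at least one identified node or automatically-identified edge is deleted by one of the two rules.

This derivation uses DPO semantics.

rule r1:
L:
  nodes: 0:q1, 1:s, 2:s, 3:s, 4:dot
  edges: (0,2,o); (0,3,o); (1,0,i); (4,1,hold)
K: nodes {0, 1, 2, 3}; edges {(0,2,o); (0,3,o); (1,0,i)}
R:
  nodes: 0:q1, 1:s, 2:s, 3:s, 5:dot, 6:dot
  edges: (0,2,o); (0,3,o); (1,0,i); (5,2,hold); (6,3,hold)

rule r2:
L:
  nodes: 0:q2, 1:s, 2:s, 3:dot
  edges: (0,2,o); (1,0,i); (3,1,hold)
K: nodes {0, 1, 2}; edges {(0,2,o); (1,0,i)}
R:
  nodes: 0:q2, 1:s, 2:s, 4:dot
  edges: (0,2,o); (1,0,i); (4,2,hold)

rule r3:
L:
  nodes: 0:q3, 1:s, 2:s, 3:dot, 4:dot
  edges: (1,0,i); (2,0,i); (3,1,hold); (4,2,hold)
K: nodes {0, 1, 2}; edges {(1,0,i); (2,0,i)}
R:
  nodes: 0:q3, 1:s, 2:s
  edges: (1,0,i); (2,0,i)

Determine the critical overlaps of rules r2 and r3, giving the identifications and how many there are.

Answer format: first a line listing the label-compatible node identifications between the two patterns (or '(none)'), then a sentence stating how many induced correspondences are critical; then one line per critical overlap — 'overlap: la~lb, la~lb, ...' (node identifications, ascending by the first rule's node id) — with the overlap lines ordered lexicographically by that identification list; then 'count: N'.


label-compatible node identifications between L(r2) and L(r3): 1~1, 1~2, 2~1, 2~2, 3~3, 3~4
4 of the induced correspondences are critical overlaps of r2 and r3.
overlap: 1~1, 2~2, 3~3
overlap: 1~1, 3~3
overlap: 1~2, 2~1, 3~4
overlap: 1~2, 3~4
count: 4


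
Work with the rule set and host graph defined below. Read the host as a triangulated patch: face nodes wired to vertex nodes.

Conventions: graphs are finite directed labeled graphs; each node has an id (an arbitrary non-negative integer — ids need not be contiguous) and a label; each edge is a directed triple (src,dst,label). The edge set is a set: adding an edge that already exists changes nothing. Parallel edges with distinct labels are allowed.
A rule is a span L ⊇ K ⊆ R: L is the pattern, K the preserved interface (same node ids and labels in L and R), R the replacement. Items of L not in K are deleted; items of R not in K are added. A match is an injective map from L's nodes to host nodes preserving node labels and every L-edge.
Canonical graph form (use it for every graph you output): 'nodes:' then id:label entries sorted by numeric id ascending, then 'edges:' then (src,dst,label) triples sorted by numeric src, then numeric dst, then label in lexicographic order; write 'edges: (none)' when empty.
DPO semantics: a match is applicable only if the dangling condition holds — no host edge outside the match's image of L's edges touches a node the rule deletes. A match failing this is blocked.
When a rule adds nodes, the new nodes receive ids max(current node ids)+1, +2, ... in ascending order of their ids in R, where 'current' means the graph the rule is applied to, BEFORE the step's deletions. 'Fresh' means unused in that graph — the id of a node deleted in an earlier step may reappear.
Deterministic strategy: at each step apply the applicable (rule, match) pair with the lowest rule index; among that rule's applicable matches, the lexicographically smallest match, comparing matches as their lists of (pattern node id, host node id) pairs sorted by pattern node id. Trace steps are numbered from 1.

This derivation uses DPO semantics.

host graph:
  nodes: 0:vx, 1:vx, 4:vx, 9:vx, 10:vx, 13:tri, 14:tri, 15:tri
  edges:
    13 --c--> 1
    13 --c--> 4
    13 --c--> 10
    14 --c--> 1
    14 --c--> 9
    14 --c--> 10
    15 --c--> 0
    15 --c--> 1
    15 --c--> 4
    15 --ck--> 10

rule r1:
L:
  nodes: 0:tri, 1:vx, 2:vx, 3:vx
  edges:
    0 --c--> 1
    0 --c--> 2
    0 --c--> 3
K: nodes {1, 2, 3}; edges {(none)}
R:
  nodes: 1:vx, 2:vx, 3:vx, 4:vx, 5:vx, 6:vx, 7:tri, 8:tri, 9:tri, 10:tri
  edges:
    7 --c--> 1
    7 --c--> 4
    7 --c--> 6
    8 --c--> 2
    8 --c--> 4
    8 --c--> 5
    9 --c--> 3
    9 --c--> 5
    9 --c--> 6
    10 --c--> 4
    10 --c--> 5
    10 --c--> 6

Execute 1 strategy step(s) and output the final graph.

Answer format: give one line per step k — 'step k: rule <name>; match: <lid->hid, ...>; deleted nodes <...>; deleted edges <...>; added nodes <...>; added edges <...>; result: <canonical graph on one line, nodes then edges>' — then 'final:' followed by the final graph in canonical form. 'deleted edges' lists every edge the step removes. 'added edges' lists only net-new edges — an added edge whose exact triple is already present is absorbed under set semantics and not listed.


step 1: rule r1; match: 0->13, 1->1, 2->4, 3->10; deleted nodes 13; deleted edges (13,1,c); (13,4,c); (13,10,c); added nodes 16, 17, 18, 19, 20, 21, 22; added edges (19,1,c); (19,16,c); (19,18,c); (20,4,c); (20,16,c); (20,17,c); (21,10,c); (21,17,c); (21,18,c); (22,16,c); (22,17,c); (22,18,c); result: nodes: 0:vx, 1:vx, 4:vx, 9:vx, 10:vx, 14:tri, 15:tri, 16:vx, 17:vx, 18:vx, 19:tri, 20:tri, 21:tri, 22:tri edges: (14,1,c); (14,9,c); (14,10,c); (15,0,c); (15,1,c); (15,4,c); (15,10,ck); (19,1,c); (19,16,c); (19,18,c); (20,4,c); (20,16,c); (20,17,c); (21,10,c); (21,17,c); (21,18,c); (22,16,c); (22,17,c); (22,18,c)
final:
nodes: 0:vx, 1:vx, 4:vx, 9:vx, 10:vx, 14:tri, 15:tri, 16:vx, 17:vx, 18:vx, 19:tri, 20:tri, 21:tri, 22:tri
edges: (14,1,c); (14,9,c); (14,10,c); (15,0,c); (15,1,c); (15,4,c); (15,10,ck); (19,1,c); (19,16,c); (19,18,c); (20,4,c); (20,16,c); (20,17,c); (21,10,c); (21,17,c); (21,18,c); (22,16,c); (22,17,c); (22,18,c)


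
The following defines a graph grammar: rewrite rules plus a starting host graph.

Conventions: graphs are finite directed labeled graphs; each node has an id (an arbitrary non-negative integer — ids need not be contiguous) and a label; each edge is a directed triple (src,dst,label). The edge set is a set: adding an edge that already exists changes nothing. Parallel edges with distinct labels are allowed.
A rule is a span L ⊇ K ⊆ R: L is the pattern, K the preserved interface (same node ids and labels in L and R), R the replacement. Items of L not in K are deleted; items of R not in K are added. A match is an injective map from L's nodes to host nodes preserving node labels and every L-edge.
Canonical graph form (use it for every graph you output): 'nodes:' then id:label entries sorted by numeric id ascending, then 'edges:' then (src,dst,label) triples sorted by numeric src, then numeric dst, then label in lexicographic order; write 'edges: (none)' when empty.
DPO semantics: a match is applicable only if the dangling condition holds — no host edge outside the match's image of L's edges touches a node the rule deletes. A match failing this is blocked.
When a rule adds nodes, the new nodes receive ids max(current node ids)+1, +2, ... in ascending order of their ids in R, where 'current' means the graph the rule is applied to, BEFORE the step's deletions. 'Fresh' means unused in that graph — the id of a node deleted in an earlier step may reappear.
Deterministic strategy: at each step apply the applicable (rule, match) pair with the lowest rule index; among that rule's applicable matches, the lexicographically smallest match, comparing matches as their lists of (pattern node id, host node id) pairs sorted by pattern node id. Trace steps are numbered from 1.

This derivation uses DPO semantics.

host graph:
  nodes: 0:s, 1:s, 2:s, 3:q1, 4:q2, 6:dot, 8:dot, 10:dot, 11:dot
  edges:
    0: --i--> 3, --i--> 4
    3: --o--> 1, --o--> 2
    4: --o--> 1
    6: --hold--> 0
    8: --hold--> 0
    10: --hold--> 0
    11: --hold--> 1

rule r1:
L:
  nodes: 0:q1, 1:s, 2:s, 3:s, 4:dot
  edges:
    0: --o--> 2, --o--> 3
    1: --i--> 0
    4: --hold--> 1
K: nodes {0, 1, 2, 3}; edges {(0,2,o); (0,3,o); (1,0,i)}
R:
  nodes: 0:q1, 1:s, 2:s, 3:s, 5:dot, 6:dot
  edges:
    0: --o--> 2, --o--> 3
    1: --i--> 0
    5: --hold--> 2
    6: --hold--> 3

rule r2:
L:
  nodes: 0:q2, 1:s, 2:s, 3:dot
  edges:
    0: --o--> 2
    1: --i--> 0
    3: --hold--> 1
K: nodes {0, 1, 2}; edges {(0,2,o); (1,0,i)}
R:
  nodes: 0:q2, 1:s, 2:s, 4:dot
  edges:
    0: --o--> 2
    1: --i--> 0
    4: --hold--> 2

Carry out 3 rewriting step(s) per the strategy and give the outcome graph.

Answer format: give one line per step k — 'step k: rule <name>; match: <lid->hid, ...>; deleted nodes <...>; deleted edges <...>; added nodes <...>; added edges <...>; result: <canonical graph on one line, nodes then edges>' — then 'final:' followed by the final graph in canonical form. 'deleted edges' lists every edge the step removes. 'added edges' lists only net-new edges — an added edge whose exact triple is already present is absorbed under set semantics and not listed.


step 1: rule r1; match: 0->3, 1->0, 2->1, 3->2, 4->6; deleted nodes 6; deleted edges (6,0,hold); added nodes 12, 13; added edges (12,1,hold); (13,2,hold); result: nodes: 0:s, 1:s, 2:s, 3:q1, 4:q2, 8:dot, 10:dot, 11:dot, 12:dot, 13:dot edges: (0,3,i); (0,4,i); (3,1,o); (3,2,o); (4,1,o); (8,0,hold); (10,0,hold); (11,1,hold); (12,1,hold); (13,2,hold)
step 2: rule r1; match: 0->3, 1->0, 2->1, 3->2, 4->8; deleted nodes 8; deleted edges (8,0,hold); added nodes 14, 15; added edges (14,1,hold); (15,2,hold); result: nodes: 0:s, 1:s, 2:s, 3:q1, 4:q2, 10:dot, 11:dot, 12:dot, 13:dot, 14:dot, 15:dot edges: (0,3,i); (0,4,i); (3,1,o); (3,2,o); (4,1,o); (10,0,hold); (11,1,hold); (12,1,hold); (13,2,hold); (14,1,hold); (15,2,hold)
step 3: rule r1; match: 0->3, 1->0, 2->1, 3->2, 4->10; deleted nodes 10; deleted edges (10,0,hold); added nodes 16, 17; added edges (16,1,hold); (17,2,hold); result: nodes: 0:s, 1:s, 2:s, 3:q1, 4:q2, 11:dot, 12:dot, 13:dot, 14:dot, 15:dot, 16:dot, 17:dot edges: (0,3,i); (0,4,i); (3,1,o); (3,2,o); (4,1,o); (11,1,hold); (12,1,hold); (13,2,hold); (14,1,hold); (15,2,hold); (16,1,hold); (17,2,hold)
final:
nodes: 0:s, 1:s, 2:s, 3:q1, 4:q2, 11:dot, 12:dot, 13:dot, 14:dot, 15:dot, 16:dot, 17:dot
edges: (0,3,i); (0,4,i); (3,1,o); (3,2,o); (4,1,o); (11,1,hold); (12,1,hold); (13,2,hold); (14,1,hold); (15,2,hold); (16,1,hold); (17,2,hold)


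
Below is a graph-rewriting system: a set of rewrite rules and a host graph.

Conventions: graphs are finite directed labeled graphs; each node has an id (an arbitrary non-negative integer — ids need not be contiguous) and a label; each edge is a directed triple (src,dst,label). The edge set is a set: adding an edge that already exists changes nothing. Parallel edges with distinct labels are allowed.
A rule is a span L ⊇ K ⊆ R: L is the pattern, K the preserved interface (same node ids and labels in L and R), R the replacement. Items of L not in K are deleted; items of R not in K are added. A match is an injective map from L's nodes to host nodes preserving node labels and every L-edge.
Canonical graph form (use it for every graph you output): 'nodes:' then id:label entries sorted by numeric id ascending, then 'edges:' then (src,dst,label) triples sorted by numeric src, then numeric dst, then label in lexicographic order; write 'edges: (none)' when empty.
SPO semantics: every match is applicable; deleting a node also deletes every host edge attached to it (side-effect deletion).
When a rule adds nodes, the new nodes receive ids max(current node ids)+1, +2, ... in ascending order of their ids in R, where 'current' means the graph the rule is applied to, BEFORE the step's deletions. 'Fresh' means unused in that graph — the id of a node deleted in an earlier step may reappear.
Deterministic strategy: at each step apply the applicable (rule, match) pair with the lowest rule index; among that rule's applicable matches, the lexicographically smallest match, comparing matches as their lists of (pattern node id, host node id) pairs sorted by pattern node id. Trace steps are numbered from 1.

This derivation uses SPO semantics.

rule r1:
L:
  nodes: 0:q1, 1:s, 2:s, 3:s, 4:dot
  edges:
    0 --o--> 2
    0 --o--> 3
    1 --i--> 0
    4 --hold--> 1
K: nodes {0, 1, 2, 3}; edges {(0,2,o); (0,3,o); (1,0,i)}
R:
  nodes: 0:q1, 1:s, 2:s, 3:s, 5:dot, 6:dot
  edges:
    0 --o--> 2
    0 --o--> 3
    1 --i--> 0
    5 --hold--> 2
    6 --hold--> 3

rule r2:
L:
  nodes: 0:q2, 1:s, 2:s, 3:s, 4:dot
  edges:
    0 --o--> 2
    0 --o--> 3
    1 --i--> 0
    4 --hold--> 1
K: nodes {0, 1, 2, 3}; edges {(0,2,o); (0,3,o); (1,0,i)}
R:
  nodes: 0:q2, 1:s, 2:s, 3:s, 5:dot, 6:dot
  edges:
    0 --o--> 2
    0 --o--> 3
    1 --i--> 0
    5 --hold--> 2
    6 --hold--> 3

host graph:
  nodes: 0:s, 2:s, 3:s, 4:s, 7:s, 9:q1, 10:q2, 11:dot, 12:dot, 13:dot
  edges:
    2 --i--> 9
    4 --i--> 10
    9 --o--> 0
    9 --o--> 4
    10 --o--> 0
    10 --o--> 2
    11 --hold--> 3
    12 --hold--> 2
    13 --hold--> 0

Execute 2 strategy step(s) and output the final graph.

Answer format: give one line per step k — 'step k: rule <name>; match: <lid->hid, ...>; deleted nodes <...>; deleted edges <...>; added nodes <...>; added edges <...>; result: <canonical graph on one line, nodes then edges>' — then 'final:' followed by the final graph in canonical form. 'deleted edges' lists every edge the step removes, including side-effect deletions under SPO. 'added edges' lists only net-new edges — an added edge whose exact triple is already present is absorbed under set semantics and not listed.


step 1: rule r1; match: 0->9, 1->2, 2->0, 3->4, 4->12; deleted nodes 12; deleted edges (12,2,hold); added nodes 14, 15; added edges (14,0,hold); (15,4,hold); result: nodes: 0:s, 2:s, 3:s, 4:s, 7:s, 9:q1, 10:q2, 11:dot, 13:dot, 14:dot, 15:dot edges: (2,9,i); (4,10,i); (9,0,o); (9,4,o); (10,0,o); (10,2,o); (11,3,hold); (13,0,hold); (14,0,hold); (15,4,hold)
step 2: rule r2; match: 0->10, 1->4, 2->0, 3->2, 4->15; deleted nodes 15; deleted edges (15,4,hold); added nodes 16, 17; added edges (16,0,hold); (17,2,hold); result: nodes: 0:s, 2:s, 3:s, 4:s, 7:s, 9:q1, 10:q2, 11:dot, 13:dot, 14:dot, 16:dot, 17:dot edges: (2,9,i); (4,10,i); (9,0,o); (9,4,o); (10,0,o); (10,2,o); (11,3,hold); (13,0,hold); (14,0,hold); (16,0,hold); (17,2,hold)
final:
nodes: 0:s, 2:s, 3:s, 4:s, 7:s, 9:q1, 10:q2, 11:dot, 13:dot, 14:dot, 16:dot, 17:dot
edges: (2,9,i); (4,10,i); (9,0,o); (9,4,o); (10,0,o); (10,2,o); (11,3,hold); (13,0,hold); (14,0,hold); (16,0,hold); (17,2,hold)


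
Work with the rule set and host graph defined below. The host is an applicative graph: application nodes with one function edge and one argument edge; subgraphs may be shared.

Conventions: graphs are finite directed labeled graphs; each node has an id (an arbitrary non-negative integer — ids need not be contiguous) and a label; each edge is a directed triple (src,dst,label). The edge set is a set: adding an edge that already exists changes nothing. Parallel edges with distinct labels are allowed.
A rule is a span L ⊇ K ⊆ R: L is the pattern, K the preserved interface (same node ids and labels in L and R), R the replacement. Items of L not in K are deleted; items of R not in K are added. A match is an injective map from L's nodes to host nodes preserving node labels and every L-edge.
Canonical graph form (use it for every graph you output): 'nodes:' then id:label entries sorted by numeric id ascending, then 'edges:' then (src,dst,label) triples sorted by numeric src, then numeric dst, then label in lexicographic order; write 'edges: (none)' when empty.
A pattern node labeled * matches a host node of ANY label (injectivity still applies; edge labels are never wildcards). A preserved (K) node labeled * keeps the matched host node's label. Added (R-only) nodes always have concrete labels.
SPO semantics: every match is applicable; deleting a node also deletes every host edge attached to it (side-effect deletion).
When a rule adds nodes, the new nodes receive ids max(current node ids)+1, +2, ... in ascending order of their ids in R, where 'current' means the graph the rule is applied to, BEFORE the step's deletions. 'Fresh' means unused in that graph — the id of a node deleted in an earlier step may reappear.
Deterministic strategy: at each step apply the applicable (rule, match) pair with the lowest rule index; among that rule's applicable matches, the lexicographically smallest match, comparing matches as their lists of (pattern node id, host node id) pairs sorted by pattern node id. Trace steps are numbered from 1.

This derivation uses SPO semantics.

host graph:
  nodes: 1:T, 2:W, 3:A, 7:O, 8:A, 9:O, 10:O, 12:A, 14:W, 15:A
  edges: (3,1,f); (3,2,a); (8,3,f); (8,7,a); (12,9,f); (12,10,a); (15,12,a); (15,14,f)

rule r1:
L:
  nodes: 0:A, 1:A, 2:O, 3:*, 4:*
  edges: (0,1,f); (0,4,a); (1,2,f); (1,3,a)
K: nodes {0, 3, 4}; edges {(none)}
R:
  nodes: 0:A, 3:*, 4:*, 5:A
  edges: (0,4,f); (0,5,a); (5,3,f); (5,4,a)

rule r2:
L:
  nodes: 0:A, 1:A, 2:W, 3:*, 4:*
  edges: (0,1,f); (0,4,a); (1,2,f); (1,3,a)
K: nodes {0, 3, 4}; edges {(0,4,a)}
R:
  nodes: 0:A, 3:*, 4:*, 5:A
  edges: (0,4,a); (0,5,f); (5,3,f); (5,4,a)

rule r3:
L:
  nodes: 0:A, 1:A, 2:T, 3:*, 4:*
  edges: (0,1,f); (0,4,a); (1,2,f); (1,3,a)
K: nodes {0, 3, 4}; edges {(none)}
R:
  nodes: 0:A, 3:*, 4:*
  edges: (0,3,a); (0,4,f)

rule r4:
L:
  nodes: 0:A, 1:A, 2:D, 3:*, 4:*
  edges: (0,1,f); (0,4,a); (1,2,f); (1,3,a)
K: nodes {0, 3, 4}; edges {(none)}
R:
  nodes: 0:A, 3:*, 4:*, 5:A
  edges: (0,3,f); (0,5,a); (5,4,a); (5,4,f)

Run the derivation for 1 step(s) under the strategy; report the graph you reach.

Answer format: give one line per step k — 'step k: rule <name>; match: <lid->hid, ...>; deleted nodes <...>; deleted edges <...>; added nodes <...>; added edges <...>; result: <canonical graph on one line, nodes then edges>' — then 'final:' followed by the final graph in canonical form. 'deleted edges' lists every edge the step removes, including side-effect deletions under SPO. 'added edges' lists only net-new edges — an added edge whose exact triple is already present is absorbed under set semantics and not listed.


step 1: rule r3; match: 0->8, 1->3, 2->1, 3->2, 4->7; deleted nodes 1, 3; deleted edges (3,1,f); (3,2,a); (8,3,f); (8,7,a); added nodes (none); added edges (8,2,a); (8,7,f); result: nodes: 2:W, 7:O, 8:A, 9:O, 10:O, 12:A, 14:W, 15:A edges: (8,2,a); (8,7,f); (12,9,f); (12,10,a); (15,12,a); (15,14,f)
final:
nodes: 2:W, 7:O, 8:A, 9:O, 10:O, 12:A, 14:W, 15:A
edges: (8,2,a); (8,7,f); (12,9,f); (12,10,a); (15,12,a); (15,14,f)


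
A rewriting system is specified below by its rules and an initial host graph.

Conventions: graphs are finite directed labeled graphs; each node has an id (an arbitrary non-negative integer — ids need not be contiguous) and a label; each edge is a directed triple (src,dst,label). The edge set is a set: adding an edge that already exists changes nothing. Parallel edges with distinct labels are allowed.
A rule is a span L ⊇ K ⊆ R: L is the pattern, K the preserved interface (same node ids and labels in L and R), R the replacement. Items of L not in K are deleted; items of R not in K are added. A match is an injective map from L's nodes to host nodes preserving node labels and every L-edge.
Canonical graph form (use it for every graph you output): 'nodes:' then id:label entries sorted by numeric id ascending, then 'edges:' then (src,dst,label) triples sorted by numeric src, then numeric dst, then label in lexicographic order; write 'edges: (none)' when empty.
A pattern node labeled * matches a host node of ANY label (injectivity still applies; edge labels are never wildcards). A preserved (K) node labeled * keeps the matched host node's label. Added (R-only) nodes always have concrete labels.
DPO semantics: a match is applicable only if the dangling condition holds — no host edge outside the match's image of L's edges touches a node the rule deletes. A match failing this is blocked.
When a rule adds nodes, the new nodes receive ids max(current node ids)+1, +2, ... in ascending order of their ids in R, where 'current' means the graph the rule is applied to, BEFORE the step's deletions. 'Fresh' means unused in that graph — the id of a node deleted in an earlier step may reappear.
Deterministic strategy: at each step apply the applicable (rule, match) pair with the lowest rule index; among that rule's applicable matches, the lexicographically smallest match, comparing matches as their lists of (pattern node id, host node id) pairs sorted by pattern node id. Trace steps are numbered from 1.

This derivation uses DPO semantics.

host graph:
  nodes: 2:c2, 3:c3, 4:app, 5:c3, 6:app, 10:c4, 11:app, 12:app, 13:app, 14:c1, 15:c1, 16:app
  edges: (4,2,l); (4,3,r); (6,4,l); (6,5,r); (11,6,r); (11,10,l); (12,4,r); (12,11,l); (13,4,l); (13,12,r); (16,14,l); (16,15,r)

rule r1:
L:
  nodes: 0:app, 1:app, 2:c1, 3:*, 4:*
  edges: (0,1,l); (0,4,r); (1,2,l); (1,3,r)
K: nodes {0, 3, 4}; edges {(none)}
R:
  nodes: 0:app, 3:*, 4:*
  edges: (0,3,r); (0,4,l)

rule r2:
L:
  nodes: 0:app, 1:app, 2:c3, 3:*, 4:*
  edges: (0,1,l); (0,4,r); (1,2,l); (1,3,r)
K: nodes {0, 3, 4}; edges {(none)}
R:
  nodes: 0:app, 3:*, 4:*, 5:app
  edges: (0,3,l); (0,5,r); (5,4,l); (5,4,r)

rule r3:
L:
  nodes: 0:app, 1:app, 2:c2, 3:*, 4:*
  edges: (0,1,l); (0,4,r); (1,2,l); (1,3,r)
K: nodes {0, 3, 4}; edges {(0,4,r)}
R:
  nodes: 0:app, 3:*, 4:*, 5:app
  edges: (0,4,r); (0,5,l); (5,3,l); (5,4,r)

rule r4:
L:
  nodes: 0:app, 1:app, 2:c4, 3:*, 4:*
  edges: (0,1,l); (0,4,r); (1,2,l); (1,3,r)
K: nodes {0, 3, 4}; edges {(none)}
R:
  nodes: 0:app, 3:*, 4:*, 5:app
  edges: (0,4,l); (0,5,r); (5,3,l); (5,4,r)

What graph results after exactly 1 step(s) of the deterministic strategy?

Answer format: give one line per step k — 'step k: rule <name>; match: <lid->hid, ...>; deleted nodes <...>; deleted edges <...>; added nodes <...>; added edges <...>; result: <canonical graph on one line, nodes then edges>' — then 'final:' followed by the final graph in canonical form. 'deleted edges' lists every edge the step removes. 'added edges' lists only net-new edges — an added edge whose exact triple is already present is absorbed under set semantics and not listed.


step 1: rule r4; match: 0->12, 1->11, 2->10, 3->6, 4->4; deleted nodes 10, 11; deleted edges (11,6,r); (11,10,l); (12,4,r); (12,11,l); added nodes 17; added edges (12,4,l); (12,17,r); (17,4,r); (17,6,l); result: nodes: 2:c2, 3:c3, 4:app, 5:c3, 6:app, 12:app, 13:app, 14:c1, 15:c1, 16:app, 17:app edges: (4,2,l); (4,3,r); (6,4,l); (6,5,r); (12,4,l); (12,17,r); (13,4,l); (13,12,r); (16,14,l); (16,15,r); (17,4,r); (17,6,l)
final:
nodes: 2:c2, 3:c3, 4:app, 5:c3, 6:app, 12:app, 13:app, 14:c1, 15:c1, 16:app, 17:app
edges: (4,2,l); (4,3,r); (6,4,l); (6,5,r); (12,4,l); (12,17,r); (13,4,l); (13,12,r); (16,14,l); (16,15,r); (17,4,r); (17,6,l)


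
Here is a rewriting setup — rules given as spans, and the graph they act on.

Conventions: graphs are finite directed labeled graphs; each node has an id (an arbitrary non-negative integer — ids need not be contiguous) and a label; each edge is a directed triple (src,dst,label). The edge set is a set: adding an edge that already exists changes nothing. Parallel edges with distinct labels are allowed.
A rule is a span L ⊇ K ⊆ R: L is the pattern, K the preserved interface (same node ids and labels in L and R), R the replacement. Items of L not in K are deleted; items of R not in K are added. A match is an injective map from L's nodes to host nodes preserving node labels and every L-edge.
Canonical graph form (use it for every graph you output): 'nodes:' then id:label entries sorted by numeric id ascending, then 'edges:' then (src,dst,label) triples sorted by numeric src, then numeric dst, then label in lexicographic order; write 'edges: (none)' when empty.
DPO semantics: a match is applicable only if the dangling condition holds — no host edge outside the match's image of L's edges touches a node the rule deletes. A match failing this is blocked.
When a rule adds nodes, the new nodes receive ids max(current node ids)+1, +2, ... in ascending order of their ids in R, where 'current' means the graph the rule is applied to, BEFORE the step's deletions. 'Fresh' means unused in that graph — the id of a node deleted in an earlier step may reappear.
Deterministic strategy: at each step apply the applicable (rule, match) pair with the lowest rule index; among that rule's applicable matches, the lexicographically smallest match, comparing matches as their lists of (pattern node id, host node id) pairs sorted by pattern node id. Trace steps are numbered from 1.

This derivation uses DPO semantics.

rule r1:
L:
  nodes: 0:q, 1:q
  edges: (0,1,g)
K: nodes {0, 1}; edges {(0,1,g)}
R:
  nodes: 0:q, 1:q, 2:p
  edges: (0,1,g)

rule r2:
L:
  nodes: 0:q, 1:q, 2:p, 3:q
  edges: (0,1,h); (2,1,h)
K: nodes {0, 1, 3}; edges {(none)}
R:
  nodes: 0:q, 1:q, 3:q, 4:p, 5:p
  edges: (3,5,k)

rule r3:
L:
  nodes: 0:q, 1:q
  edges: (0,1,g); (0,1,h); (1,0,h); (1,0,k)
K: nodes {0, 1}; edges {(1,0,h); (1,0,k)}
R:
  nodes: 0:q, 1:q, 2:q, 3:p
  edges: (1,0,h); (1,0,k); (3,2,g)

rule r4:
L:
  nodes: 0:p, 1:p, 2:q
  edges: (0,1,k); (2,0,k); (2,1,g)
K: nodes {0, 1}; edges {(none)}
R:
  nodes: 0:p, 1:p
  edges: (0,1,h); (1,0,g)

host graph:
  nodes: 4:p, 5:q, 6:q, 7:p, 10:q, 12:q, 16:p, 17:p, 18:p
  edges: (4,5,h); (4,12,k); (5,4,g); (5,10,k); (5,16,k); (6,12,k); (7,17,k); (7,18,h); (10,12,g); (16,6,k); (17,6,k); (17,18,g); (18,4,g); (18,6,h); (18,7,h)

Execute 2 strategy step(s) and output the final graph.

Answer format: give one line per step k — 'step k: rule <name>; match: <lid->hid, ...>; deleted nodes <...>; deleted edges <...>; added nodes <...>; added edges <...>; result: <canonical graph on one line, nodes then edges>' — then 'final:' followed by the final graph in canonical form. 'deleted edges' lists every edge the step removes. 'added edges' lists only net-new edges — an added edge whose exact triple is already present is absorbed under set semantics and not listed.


step 1: rule r1; match: 0->10, 1->12; deleted nodes (none); deleted edges (none); added nodes 19; added edges (none); result: nodes: 4:p, 5:q, 6:q, 7:p, 10:q, 12:q, 16:p, 17:p, 18:p, 19:p edges: (4,5,h); (4,12,k); (5,4,g); (5,10,k); (5,16,k); (6,12,k); (7,17,k); (7,18,h); (10,12,g); (16,6,k); (17,6,k); (17,18,g); (18,4,g); (18,6,h); (18,7,h)
step 2: rule r1; match: 0->10, 1->12; deleted nodes (none); deleted edges (none); added nodes 20; added edges (none); result: nodes: 4:p, 5:q, 6:q, 7:p, 10:q, 12:q, 16:p, 17:p, 18:p, 19:p, 20:p edges: (4,5,h); (4,12,k); (5,4,g); (5,10,k); (5,16,k); (6,12,k); (7,17,k); (7,18,h); (10,12,g); (16,6,k); (17,6,k); (17,18,g); (18,4,g); (18,6,h); (18,7,h)
final:
nodes: 4:p, 5:q, 6:q, 7:p, 10:q, 12:q, 16:p, 17:p, 18:p, 19:p, 20:p
edges: (4,5,h); (4,12,k); (5,4,g); (5,10,k); (5,16,k); (6,12,k); (7,17,k); (7,18,h); (10,12,g); (16,6,k); (17,6,k); (17,18,g); (18,4,g); (18,6,h); (18,7,h)


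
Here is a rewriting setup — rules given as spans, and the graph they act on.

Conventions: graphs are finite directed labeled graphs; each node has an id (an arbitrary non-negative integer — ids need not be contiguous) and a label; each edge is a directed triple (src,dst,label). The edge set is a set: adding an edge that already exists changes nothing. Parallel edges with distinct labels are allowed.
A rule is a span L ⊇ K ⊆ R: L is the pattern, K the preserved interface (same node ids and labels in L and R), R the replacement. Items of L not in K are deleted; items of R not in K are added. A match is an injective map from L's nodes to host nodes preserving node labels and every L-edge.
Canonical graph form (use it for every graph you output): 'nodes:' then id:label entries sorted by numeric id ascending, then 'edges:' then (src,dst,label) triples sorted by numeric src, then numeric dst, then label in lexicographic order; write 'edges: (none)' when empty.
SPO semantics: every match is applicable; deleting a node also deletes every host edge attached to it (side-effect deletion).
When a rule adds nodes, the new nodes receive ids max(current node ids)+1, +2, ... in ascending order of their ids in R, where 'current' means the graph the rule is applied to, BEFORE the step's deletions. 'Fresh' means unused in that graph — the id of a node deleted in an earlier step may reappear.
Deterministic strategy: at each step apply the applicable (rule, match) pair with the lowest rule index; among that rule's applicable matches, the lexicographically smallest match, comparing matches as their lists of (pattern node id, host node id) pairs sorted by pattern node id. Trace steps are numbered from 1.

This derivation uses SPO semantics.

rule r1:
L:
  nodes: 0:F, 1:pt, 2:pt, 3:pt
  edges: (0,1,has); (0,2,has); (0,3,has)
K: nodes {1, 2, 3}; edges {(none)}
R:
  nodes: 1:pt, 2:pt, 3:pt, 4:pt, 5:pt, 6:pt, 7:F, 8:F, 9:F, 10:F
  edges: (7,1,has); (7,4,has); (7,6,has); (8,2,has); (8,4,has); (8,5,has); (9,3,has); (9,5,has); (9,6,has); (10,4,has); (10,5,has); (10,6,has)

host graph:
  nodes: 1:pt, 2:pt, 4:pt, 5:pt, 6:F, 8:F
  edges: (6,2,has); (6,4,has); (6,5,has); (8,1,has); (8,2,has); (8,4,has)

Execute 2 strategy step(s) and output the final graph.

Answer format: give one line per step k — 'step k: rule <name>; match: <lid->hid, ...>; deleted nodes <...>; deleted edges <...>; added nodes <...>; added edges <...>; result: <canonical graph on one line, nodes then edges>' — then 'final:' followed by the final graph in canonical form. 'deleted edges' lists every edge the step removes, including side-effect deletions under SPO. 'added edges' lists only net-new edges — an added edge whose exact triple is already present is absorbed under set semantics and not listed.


step 1: rule r1; match: 0->6, 1->2, 2->4, 3->5; deleted nodes 6; deleted edges (6,2,has); (6,4,has); (6,5,has); added nodes 9, 10, 11, 12, 13, 14, 15; added edges (12,2,has); (12,9,has); (12,11,has); (13,4,has); (13,9,has); (13,10,has); (14,5,has); (14,10,has); (14,11,has); (15,9,has); (15,10,has); (15,11,has); result: nodes: 1:pt, 2:pt, 4:pt, 5:pt, 8:F, 9:pt, 10:pt, 11:pt, 12:F, 13:F, 14:F, 15:F edges: (8,1,has); (8,2,has); (8,4,has); (12,2,has); (12,9,has); (12,11,has); (13,4,has); (13,9,has); (13,10,has); (14,5,has); (14,10,has); (14,11,has); (15,9,has); (15,10,has); (15,11,has)
step 2: rule r1; match: 0->8, 1->1, 2->2, 3->4; deleted nodes 8; deleted edges (8,1,has); (8,2,has); (8,4,has); added nodes 16, 17, 18, 19, 20, 21, 22; added edges (19,1,has); (19,16,has); (19,18,has); (20,2,has); (20,16,has); (20,17,has); (21,4,has); (21,17,has); (21,18,has); (22,16,has); (22,17,has); (22,18,has); result: nodes: 1:pt, 2:pt, 4:pt, 5:pt, 9:pt, 10:pt, 11:pt, 12:F, 13:F, 14:F, 15:F, 16:pt, 17:pt, 18:pt, 19:F, 20:F, 21:F, 22:F edges: (12,2,has); (12,9,has); (12,11,has); (13,4,has); (13,9,has); (13,10,has); (14,5,has); (14,10,has); (14,11,has); (15,9,has); (15,10,has); (15,11,has); (19,1,has); (19,16,has); (19,18,has); (20,2,has); (20,16,has); (20,17,has); (21,4,has); (21,17,has); (21,18,has); (22,16,has); (22,17,has); (22,18,has)
final:
nodes: 1:pt, 2:pt, 4:pt, 5:pt, 9:pt, 10:pt, 11:pt, 12:F, 13:F, 14:F, 15:F, 16:pt, 17:pt, 18:pt, 19:F, 20:F, 21:F, 22:F
edges: (12,2,has); (12,9,has); (12,11,has); (13,4,has); (13,9,has); (13,10,has); (14,5,has); (14,10,has); (14,11,has); (15,9,has); (15,10,has); (15,11,has); (19,1,has); (19,16,has); (19,18,has); (20,2,has); (20,16,has); (20,17,has); (21,4,has); (21,17,has); (21,18,has); (22,16,has); (22,17,has); (22,18,has)


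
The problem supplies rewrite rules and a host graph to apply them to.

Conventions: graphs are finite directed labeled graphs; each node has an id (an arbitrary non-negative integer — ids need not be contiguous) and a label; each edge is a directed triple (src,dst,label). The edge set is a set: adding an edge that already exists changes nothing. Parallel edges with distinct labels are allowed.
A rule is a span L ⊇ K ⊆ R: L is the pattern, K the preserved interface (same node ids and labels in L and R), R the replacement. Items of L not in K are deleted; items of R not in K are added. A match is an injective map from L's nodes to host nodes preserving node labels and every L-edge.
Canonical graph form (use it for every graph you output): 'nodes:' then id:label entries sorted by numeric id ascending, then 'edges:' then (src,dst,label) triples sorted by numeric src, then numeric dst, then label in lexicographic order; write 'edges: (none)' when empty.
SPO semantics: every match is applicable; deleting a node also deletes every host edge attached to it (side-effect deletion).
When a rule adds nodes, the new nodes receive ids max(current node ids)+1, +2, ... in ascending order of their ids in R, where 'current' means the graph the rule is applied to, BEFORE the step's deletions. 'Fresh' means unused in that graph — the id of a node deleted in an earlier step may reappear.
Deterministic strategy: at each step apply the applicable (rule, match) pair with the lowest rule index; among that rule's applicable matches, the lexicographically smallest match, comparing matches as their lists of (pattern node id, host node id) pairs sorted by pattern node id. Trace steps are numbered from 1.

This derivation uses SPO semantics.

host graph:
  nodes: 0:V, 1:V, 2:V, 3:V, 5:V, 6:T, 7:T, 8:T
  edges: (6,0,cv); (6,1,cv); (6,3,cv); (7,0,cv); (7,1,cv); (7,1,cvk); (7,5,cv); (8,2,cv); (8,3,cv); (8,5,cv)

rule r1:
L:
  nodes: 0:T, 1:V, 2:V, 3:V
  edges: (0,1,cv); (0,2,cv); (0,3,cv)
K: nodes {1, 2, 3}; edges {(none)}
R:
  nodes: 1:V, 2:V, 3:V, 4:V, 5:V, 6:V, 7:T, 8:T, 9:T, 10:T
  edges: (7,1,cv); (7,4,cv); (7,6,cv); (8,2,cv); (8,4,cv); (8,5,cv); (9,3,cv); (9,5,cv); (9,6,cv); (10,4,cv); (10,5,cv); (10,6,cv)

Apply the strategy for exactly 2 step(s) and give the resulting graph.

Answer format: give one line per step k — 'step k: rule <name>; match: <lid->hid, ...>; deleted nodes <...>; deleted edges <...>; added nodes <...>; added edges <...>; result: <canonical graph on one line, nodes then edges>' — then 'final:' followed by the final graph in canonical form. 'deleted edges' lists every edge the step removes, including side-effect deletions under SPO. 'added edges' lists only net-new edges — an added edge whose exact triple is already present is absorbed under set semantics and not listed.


step 1: rule r1; match: 0->6, 1->0, 2->1, 3->3; deleted nodes 6; deleted edges (6,0,cv); (6,1,cv); (6,3,cv); added nodes 9, 10, 11, 12, 13, 14, 15; added edges (12,0,cv); (12,9,cv); (12,11,cv); (13,1,cv); (13,9,cv); (13,10,cv); (14,3,cv); (14,10,cv); (14,11,cv); (15,9,cv); (15,10,cv); (15,11,cv); result: nodes: 0:V, 1:V, 2:V, 3:V, 5:V, 7:T, 8:T, 9:V, 10:V, 11:V, 12:T, 13:T, 14:T, 15:T edges: (7,0,cv); (7,1,cv); (7,1,cvk); (7,5,cv); (8,2,cv); (8,3,cv); (8,5,cv); (12,0,cv); (12,9,cv); (12,11,cv); (13,1,cv); (13,9,cv); (13,10,cv); (14,3,cv); (14,10,cv); (14,11,cv); (15,9,cv); (15,10,cv); (15,11,cv)
step 2: rule r1; match: 0->7, 1->0, 2->1, 3->5; deleted nodes 7; deleted edges (7,0,cv); (7,1,cv); (7,1,cvk); (7,5,cv); added nodes 16, 17, 18, 19, 20, 21, 22; added edges (19,0,cv); (19,16,cv); (19,18,cv); (20,1,cv); (20,16,cv); (20,17,cv); (21,5,cv); (21,17,cv); (21,18,cv); (22,16,cv); (22,17,cv); (22,18,cv); result: nodes: 0:V, 1:V, 2:V, 3:V, 5:V, 8:T, 9:V, 10:V, 11:V, 12:T, 13:T, 14:T, 15:T, 16:V, 17:V, 18:V, 19:T, 20:T, 21:T, 22:T edges: (8,2,cv); (8,3,cv); (8,5,cv); (12,0,cv); (12,9,cv); (12,11,cv); (13,1,cv); (13,9,cv); (13,10,cv); (14,3,cv); (14,10,cv); (14,11,cv); (15,9,cv); (15,10,cv); (15,11,cv); (19,0,cv); (19,16,cv); (19,18,cv); (20,1,cv); (20,16,cv); (20,17,cv); (21,5,cv); (21,17,cv); (21,18,cv); (22,16,cv); (22,17,cv); (22,18,cv)
final:
nodes: 0:V, 1:V, 2:V, 3:V, 5:V, 8:T, 9:V, 10:V, 11:V, 12:T, 13:T, 14:T, 15:T, 16:V, 17:V, 18:V, 19:T, 20:T, 21:T, 22:T
edges: (8,2,cv); (8,3,cv); (8,5,cv); (12,0,cv); (12,9,cv); (12,11,cv); (13,1,cv); (13,9,cv); (13,10,cv); (14,3,cv); (14,10,cv); (14,11,cv); (15,9,cv); (15,10,cv); (15,11,cv); (19,0,cv); (19,16,cv); (19,18,cv); (20,1,cv); (20,16,cv); (20,17,cv); (21,5,cv); (21,17,cv); (21,18,cv); (22,16,cv); (22,17,cv); (22,18,cv)
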